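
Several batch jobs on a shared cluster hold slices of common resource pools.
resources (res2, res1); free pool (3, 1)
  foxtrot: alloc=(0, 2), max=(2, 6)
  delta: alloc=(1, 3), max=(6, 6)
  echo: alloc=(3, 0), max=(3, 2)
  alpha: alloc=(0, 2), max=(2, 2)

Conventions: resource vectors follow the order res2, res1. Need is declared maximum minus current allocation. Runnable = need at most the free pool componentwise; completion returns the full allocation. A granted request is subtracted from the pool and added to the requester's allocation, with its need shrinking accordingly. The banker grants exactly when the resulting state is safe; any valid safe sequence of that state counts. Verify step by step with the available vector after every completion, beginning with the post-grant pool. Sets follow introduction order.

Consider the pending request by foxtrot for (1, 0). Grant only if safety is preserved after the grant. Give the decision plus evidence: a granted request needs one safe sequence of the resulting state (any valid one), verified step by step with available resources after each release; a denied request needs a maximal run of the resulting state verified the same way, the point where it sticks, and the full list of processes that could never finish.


GRANT: granting preserves safety; a valid post-grant sequence is alpha, echo, delta, foxtrot.
Key observation: after the grant the pool drops to (2, 1), which still lets alpha finish first and unwind the rest.
Step-by-step check of the post-grant state:
  pool = (2, 1)
  alpha: need (2, 0) fits (2, 1); releases (0, 2), pool now (2, 3)
  echo: need (0, 2) fits (2, 3); releases (3, 0), pool now (5, 3)
  delta: need (5, 3) fits (5, 3); releases (1, 3), pool now (6, 6)
  foxtrot: need (1, 4) fits (6, 6); releases (1, 2), pool now (7, 8)


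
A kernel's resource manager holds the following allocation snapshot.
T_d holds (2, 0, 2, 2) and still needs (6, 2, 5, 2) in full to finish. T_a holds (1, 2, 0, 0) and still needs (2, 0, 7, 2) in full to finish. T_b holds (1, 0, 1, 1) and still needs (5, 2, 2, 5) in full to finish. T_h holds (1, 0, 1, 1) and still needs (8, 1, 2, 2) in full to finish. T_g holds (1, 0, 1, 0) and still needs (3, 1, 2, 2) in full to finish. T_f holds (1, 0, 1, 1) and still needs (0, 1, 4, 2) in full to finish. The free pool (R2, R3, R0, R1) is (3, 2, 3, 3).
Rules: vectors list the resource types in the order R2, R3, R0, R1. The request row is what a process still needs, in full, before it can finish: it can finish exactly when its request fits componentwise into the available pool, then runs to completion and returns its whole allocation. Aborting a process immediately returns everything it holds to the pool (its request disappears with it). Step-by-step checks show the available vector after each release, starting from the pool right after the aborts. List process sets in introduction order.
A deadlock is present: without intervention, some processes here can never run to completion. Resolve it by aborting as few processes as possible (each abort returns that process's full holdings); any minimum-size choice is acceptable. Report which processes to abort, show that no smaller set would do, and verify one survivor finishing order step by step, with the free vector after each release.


Abort T_d.
Key observation: no ordering could ever have run T_b before the abort of T_d; with (2, 0, 2, 2) back in the pool it fits at step 1.
Why nothing smaller works: aborting no one leaves the state deadlocked as given.
The survivors complete as T_b, T_f, T_a, T_g, T_h. Check, step by step (starting from the post-abort pool):
  pool = (5, 2, 5, 5)
  T_b: need (5, 2, 2, 5) fits (5, 2, 5, 5); releases (1, 0, 1, 1), pool now (6, 2, 6, 6)
  T_f: need (0, 1, 4, 2) fits (6, 2, 6, 6); releases (1, 0, 1, 1), pool now (7, 2, 7, 7)
  T_a: need (2, 0, 7, 2) fits (7, 2, 7, 7); releases (1, 2, 0, 0), pool now (8, 4, 7, 7)
  T_g: need (3, 1, 2, 2) fits (8, 4, 7, 7); releases (1, 0, 1, 0), pool now (9, 4, 8, 7)
  T_h: need (8, 1, 2, 2) fits (9, 4, 8, 7); releases (1, 0, 1, 1), pool now (10, 4, 9, 8)


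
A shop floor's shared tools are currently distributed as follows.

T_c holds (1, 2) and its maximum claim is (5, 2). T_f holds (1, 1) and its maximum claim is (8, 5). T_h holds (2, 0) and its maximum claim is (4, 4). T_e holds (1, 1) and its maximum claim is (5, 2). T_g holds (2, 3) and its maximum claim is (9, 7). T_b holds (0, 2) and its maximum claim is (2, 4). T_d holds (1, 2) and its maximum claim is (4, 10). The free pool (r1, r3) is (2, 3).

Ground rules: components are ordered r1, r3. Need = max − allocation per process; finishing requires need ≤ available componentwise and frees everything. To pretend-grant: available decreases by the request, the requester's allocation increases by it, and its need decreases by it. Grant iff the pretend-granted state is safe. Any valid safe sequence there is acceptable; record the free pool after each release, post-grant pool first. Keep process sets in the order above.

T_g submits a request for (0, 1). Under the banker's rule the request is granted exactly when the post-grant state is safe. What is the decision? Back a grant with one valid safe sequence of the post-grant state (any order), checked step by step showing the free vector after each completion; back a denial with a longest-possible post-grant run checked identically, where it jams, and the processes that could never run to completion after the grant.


DENY. Granting would leave the state unsafe.
Key observation: after T_b, T_h, T_e, T_c the pool peaks at (6, 7), and each blocked process is short somewhere: T_f on r1; T_g on r1; T_d on r3.
On the post-grant state, T_b, T_h, T_e, T_c is a maximal run — nothing extends it. Step-by-step check:
  pool = (2, 2)
  T_b: need (2, 2) fits (2, 2); releases (0, 2), pool now (2, 4)
  T_h: need (2, 4) fits (2, 4); releases (2, 0), pool now (4, 4)
  T_e: need (4, 1) fits (4, 4); releases (1, 1), pool now (5, 5)
  T_c: need (4, 0) fits (5, 5); releases (1, 2), pool now (6, 7)
  T_f cannot run: need (7, 4) vs free (6, 7) (insufficient r1)
  T_g cannot run: need (7, 3) vs free (6, 7) (insufficient r1)
  T_d cannot run: need (3, 8) vs free (6, 7) (insufficient r3)
Post-grant, the permanently blocked set is T_f, T_g and T_d.


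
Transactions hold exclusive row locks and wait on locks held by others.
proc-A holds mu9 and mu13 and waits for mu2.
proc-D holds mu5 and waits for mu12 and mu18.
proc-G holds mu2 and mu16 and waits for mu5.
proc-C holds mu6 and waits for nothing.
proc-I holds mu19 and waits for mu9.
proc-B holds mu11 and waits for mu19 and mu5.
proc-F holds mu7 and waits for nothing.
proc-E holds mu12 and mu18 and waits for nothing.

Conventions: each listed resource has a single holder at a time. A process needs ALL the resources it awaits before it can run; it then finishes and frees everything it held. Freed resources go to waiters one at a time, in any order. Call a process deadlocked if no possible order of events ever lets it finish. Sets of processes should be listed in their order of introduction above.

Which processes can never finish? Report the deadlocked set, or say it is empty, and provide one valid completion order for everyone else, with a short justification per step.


No process is deadlocked.
Key observation: no waiting chain loops back on itself — every chain ends at a process that waits on nothing, so everyone eventually runs.
One completion order for the rest: proc-E, proc-C, proc-D, proc-G, proc-F, proc-A, proc-I, proc-B.
Check, step by step:
  proc-E waits on nothing -> runs at once and releases mu12 and mu18
  proc-C waits on nothing -> runs at once and releases mu6
  proc-D: everything it awaited (mu12 and mu18) is free; runs, freeing mu5
  proc-G: everything it awaited (mu5) is free; runs, freeing mu2 and mu16
  proc-F waits on nothing -> runs at once and releases mu7
  proc-A: everything it awaited (mu2) is free; runs, freeing mu9 and mu13
  proc-I: everything it awaited (mu9) is free; runs, freeing mu19
  proc-B: everything it awaited (mu19 and mu5) is free; runs, freeing mu11


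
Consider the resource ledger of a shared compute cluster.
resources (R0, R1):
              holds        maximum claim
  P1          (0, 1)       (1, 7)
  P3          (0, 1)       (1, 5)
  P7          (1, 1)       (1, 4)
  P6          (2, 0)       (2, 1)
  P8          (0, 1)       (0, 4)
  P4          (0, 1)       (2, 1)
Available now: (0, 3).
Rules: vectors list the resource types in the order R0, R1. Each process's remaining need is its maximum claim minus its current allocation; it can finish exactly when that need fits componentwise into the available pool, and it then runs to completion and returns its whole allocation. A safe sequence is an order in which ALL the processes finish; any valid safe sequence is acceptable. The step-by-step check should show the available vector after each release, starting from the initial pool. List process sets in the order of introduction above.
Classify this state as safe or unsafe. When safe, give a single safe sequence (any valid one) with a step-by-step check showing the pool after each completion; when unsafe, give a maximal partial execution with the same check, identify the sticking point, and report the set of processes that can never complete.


SAFE, for example via the order P7, P6, P3, P8, P1, P4.
Key observation: at P7 the run first touches a limit — (0, 3) against (0, 3), exact on a resource it actually requests.
Check, step by step:
  pool = (0, 3)
  run P7 (needs (0, 3), free (0, 3)); after release of (1, 1) the pool is (1, 4)
  run P6 (needs (0, 1), free (1, 4)); after release of (2, 0) the pool is (3, 4)
  run P3 (needs (1, 4), free (3, 4)); after release of (0, 1) the pool is (3, 5)
  run P8 (needs (0, 3), free (3, 5)); after release of (0, 1) the pool is (3, 6)
  run P1 (needs (1, 6), free (3, 6)); after release of (0, 1) the pool is (3, 7)
  run P4 (needs (2, 0), free (3, 7)); after release of (0, 1) the pool is (3, 8)


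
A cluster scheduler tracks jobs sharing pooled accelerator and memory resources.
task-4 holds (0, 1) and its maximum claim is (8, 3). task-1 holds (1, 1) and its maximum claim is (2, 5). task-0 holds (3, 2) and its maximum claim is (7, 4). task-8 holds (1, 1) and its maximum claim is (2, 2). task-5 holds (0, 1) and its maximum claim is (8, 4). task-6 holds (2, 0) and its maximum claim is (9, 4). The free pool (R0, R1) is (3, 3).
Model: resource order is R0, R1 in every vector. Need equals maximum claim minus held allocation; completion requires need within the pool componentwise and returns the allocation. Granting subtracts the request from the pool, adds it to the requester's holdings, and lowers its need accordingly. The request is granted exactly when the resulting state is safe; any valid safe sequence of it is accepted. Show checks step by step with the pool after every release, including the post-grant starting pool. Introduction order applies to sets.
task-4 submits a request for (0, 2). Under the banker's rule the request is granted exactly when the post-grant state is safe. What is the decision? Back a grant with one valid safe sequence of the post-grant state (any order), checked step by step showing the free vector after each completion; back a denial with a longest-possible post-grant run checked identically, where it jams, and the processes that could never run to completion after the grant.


GRANT — the state after the grant stays safe, e.g. via task-8, task-0, task-6, task-1, task-4, task-5.
Key observation: the grant leaves (3, 1) free — enough for task-8, whose release restarts the cascade.
Step-by-step check of the post-grant state:
  pool = (3, 1)
  task-8: need (1, 1) fits (3, 1); releases (1, 1), pool now (4, 2)
  task-0: need (4, 2) fits (4, 2); releases (3, 2), pool now (7, 4)
  task-6: need (7, 4) fits (7, 4); releases (2, 0), pool now (9, 4)
  task-1: need (1, 4) fits (9, 4); releases (1, 1), pool now (10, 5)
  task-4: need (8, 0) fits (10, 5); releases (0, 3), pool now (10, 8)
  task-5: need (8, 3) fits (10, 8); releases (0, 1), pool now (10, 9)


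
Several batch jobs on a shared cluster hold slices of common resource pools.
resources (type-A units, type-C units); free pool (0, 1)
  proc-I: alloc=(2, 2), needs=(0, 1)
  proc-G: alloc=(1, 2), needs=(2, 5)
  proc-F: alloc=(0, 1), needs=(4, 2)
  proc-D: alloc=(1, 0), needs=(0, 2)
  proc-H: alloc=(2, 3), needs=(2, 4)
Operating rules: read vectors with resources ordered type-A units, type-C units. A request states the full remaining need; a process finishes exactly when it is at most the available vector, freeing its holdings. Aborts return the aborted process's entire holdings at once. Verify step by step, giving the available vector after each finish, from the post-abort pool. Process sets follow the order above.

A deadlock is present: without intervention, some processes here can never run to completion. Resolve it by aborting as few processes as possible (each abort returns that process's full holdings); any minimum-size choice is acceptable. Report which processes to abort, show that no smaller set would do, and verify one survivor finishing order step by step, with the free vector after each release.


Minimum abort set: proc-H.
Key observation: proc-G had no path to completion before; after the abort of proc-H ((2, 3) returned), step 3 is where it fits.
Why nothing smaller works: aborting no one leaves the state deadlocked as given.
Survivors finish in the order: proc-D, proc-I, proc-G, proc-F. Step-by-step check (pool after the aborts first):
  pool = (2, 4)
  proc-D needs (0, 2) <= (2, 4) -> finishes; pool += (1, 0) = (3, 4)
  proc-I needs (0, 1) <= (3, 4) -> finishes; pool += (2, 2) = (5, 6)
  proc-G needs (2, 5) <= (5, 6) -> finishes; pool += (1, 2) = (6, 8)
  proc-F needs (4, 2) <= (6, 8) -> finishes; pool += (0, 1) = (6, 9)


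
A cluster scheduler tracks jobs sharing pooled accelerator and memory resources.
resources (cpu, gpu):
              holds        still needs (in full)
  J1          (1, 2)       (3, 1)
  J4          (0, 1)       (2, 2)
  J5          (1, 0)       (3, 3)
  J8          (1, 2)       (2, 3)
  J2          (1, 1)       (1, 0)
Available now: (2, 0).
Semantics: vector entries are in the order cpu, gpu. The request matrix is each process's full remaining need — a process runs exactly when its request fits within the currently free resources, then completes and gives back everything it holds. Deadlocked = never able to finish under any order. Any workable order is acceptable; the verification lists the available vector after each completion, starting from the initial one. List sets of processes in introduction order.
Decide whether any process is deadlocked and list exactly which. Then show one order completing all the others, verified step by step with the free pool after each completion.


The deadlocked set is empty.
Key observation: J2 leads a chain of completions in which each release enables another process.
The rest can finish in the order J2, J1, J8, J5, J4. Check, step by step:
  pool = (2, 0)
  run J2 (needs (1, 0), free (2, 0)); after release of (1, 1) the pool is (3, 1)
  run J1 (needs (3, 1), free (3, 1)); after release of (1, 2) the pool is (4, 3)
  run J8 (needs (2, 3), free (4, 3)); after release of (1, 2) the pool is (5, 5)
  run J5 (needs (3, 3), free (5, 5)); after release of (1, 0) the pool is (6, 5)
  run J4 (needs (2, 2), free (6, 5)); after release of (0, 1) the pool is (6, 6)


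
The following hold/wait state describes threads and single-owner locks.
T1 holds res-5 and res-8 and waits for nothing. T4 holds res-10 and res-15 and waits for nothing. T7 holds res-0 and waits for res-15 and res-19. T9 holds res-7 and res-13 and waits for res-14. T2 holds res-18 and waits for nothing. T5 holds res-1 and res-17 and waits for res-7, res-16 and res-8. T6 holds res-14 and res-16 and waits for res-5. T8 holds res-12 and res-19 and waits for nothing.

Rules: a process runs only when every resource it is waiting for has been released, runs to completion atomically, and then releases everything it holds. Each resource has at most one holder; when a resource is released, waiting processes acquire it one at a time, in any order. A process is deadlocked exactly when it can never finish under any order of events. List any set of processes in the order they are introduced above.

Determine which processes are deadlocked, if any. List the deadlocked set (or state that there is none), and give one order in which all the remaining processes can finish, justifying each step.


Nothing here is deadlocked.
Key observation: although several processes wait, no cycle exists — each chain bottoms out at a free runner.
The rest can finish in the order T1, T4, T8, T6, T2, T9, T7, T5.
Walking it through:
  T1: no waits; runs immediately, freeing res-5 and res-8
  T4: no waits; runs immediately, freeing res-10 and res-15
  T8: no waits; runs immediately, freeing res-12 and res-19
  run T6 (all its waits — res-5 — are resolved); releases res-14 and res-16
  T2: no waits; runs immediately, freeing res-18
  run T9 (all its waits — res-14 — are resolved); releases res-7 and res-13
  run T7 (all its waits — res-15 and res-19 — are resolved); releases res-0
  run T5 (all its waits — res-7, res-16 and res-8 — are resolved); releases res-1 and res-17


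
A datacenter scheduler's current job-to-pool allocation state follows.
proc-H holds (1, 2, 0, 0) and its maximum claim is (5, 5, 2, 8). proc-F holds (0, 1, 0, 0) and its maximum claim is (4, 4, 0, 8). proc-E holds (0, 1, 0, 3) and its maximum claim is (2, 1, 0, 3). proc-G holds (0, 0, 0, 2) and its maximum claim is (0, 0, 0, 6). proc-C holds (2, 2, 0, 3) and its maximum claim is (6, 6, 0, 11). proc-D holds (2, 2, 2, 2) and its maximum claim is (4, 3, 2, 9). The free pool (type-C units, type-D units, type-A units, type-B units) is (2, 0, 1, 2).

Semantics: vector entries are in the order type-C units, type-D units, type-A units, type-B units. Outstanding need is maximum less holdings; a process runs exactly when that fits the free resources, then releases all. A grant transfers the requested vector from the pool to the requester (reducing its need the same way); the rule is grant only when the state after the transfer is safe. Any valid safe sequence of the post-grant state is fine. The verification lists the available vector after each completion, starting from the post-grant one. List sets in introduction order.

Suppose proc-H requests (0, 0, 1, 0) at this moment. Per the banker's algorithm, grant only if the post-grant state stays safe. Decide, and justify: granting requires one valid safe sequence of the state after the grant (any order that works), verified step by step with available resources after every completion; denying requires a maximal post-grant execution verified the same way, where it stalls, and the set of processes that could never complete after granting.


GRANT — the state after the grant stays safe, e.g. via proc-E, proc-G, proc-D, proc-H, proc-C, proc-F.
Key observation: (2, 0, 0, 2) free after granting still covers proc-E first, and each release covers the next.
Step-by-step check of the post-grant state:
  pool = (2, 0, 0, 2)
  run proc-E (needs (2, 0, 0, 0), free (2, 0, 0, 2)); after release of (0, 1, 0, 3) the pool is (2, 1, 0, 5)
  run proc-G (needs (0, 0, 0, 4), free (2, 1, 0, 5)); after release of (0, 0, 0, 2) the pool is (2, 1, 0, 7)
  run proc-D (needs (2, 1, 0, 7), free (2, 1, 0, 7)); after release of (2, 2, 2, 2) the pool is (4, 3, 2, 9)
  run proc-H (needs (4, 3, 1, 8), free (4, 3, 2, 9)); after release of (1, 2, 1, 0) the pool is (5, 5, 3, 9)
  run proc-C (needs (4, 4, 0, 8), free (5, 5, 3, 9)); after release of (2, 2, 0, 3) the pool is (7, 7, 3, 12)
  run proc-F (needs (4, 3, 0, 8), free (7, 7, 3, 12)); after release of (0, 1, 0, 0) the pool is (7, 8, 3, 12)


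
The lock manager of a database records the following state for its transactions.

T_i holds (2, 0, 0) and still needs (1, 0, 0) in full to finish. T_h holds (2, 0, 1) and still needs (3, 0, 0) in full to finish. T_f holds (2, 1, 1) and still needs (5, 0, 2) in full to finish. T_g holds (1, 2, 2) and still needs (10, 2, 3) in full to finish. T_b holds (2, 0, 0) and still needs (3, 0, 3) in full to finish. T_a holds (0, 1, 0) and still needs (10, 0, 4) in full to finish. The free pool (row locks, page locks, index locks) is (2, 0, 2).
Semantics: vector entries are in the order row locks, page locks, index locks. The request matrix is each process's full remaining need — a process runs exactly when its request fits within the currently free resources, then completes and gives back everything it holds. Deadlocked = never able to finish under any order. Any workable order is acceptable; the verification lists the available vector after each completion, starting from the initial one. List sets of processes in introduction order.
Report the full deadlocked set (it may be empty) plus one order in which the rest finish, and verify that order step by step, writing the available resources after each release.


No process is deadlocked.
Key observation: there is always a runnable process — T_i first — so the state unwinds completely.
One completion order for the rest: T_i, T_h, T_b, T_f, T_a, T_g. Walking it through:
  pool = (2, 0, 2)
  run T_i (needs (1, 0, 0), free (2, 0, 2)); after release of (2, 0, 0) the pool is (4, 0, 2)
  run T_h (needs (3, 0, 0), free (4, 0, 2)); after release of (2, 0, 1) the pool is (6, 0, 3)
  run T_b (needs (3, 0, 3), free (6, 0, 3)); after release of (2, 0, 0) the pool is (8, 0, 3)
  run T_f (needs (5, 0, 2), free (8, 0, 3)); after release of (2, 1, 1) the pool is (10, 1, 4)
  run T_a (needs (10, 0, 4), free (10, 1, 4)); after release of (0, 1, 0) the pool is (10, 2, 4)
  run T_g (needs (10, 2, 3), free (10, 2, 4)); after release of (1, 2, 2) the pool is (11, 4, 6)


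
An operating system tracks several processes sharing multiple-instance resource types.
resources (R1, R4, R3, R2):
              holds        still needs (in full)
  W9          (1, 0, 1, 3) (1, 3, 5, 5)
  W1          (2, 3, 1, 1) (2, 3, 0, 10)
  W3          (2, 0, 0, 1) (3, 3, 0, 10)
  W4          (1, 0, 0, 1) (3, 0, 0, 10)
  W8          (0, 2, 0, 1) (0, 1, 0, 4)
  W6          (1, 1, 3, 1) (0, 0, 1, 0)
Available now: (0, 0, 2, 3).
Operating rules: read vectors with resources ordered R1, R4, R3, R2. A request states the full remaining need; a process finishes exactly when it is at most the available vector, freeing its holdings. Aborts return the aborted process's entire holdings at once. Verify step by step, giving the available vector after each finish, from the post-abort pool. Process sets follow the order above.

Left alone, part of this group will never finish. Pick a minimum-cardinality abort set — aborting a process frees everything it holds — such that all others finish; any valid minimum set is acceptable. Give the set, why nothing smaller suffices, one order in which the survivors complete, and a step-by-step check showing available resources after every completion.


Minimum abort set: W3 and W4.
Key observation: the deadlocked W1 becomes finishable only because W3 and W4 released (3, 0, 0, 2); it completes at step 4 below.
Minimality, checking each single-abort alternative: W9 alone leaves W1 blocked (short on R2); W1 alone leaves W3 blocked (short on R2); W3 alone leaves W1 blocked (short on R2); W4 alone leaves W1 blocked (short on R2); W8 alone leaves W1 blocked (short on R2); W6 alone leaves W1 blocked (short on R2).
Survivors finish in the order: W6, W8, W9, W1. Verifying each step (pool after the aborts first):
  pool = (3, 0, 2, 5)
  W6 needs (0, 0, 1, 0) <= (3, 0, 2, 5) -> finishes; pool += (1, 1, 3, 1) = (4, 1, 5, 6)
  W8 needs (0, 1, 0, 4) <= (4, 1, 5, 6) -> finishes; pool += (0, 2, 0, 1) = (4, 3, 5, 7)
  W9 needs (1, 3, 5, 5) <= (4, 3, 5, 7) -> finishes; pool += (1, 0, 1, 3) = (5, 3, 6, 10)
  W1 needs (2, 3, 0, 10) <= (5, 3, 6, 10) -> finishes; pool += (2, 3, 1, 1) = (7, 6, 7, 11)


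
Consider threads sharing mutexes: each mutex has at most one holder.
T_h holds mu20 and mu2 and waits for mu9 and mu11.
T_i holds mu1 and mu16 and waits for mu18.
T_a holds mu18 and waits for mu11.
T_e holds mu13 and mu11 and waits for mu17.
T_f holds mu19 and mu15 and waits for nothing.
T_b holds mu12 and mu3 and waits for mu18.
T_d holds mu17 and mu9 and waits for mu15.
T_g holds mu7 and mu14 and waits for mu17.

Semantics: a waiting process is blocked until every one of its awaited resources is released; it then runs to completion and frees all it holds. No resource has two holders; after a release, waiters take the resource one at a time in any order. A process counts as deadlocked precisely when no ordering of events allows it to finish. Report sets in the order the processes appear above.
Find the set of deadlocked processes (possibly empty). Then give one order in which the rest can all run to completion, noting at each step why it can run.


No process is deadlocked.
Key observation: all waits point, directly or indirectly, at processes that can finish, so nothing is permanently blocked.
A valid finishing order for the others: T_f, T_d, T_e, T_g, T_h, T_a, T_i, T_b.
Check, step by step:
  T_f waits on nothing -> runs at once and releases mu19 and mu15
  T_d: everything it awaited (mu15) is free; runs, freeing mu17 and mu9
  T_e: everything it awaited (mu17) is free; runs, freeing mu13 and mu11
  T_g: everything it awaited (mu17) is free; runs, freeing mu7 and mu14
  T_h: everything it awaited (mu9 and mu11) is free; runs, freeing mu20 and mu2
  T_a: everything it awaited (mu11) is free; runs, freeing mu18
  T_i: everything it awaited (mu18) is free; runs, freeing mu1 and mu16
  T_b: everything it awaited (mu18) is free; runs, freeing mu12 and mu3


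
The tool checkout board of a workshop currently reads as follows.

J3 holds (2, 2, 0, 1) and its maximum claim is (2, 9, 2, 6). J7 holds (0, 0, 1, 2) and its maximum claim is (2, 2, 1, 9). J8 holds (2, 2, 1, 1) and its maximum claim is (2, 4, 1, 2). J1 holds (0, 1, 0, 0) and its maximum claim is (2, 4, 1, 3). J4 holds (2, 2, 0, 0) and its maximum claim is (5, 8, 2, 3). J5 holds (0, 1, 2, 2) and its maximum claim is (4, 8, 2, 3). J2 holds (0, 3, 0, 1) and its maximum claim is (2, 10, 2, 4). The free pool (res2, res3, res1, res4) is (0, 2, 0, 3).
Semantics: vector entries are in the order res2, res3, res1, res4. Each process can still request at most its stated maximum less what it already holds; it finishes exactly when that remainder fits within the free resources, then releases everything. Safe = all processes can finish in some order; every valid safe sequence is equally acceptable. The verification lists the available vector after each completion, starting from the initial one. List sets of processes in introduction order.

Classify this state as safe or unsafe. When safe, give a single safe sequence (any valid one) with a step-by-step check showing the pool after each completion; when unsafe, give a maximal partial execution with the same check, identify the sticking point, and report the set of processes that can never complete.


The state is UNSAFE.
Key observation: after J8, J1 the pool peaks at (2, 5, 1, 4), and each blocked process is short somewhere: J3 on res3, res1, res4; J7 on res4; J4 on res2, res3, res1; J5 on res2, res3; J2 on res3, res1.
Going as far as possible: J8, J1; after that, nothing fits. Walking it through:
  pool = (0, 2, 0, 3)
  J8 needs (0, 2, 0, 1) <= (0, 2, 0, 3) -> finishes; pool += (2, 2, 1, 1) = (2, 4, 1, 4)
  J1 needs (2, 3, 1, 3) <= (2, 4, 1, 4) -> finishes; pool += (0, 1, 0, 0) = (2, 5, 1, 4)
  J3 still needs (0, 7, 2, 5) but only (2, 5, 1, 4) is free — short on res3, res1 and res4
  J7 still needs (2, 2, 0, 7) but only (2, 5, 1, 4) is free — short on res4
  J4 still needs (3, 6, 2, 3) but only (2, 5, 1, 4) is free — short on res2, res3 and res1
  J5 still needs (4, 7, 0, 1) but only (2, 5, 1, 4) is free — short on res2 and res3
  J2 still needs (2, 7, 2, 3) but only (2, 5, 1, 4) is free — short on res3 and res1
Never able to finish: J3, J7, J4, J5 and J2.


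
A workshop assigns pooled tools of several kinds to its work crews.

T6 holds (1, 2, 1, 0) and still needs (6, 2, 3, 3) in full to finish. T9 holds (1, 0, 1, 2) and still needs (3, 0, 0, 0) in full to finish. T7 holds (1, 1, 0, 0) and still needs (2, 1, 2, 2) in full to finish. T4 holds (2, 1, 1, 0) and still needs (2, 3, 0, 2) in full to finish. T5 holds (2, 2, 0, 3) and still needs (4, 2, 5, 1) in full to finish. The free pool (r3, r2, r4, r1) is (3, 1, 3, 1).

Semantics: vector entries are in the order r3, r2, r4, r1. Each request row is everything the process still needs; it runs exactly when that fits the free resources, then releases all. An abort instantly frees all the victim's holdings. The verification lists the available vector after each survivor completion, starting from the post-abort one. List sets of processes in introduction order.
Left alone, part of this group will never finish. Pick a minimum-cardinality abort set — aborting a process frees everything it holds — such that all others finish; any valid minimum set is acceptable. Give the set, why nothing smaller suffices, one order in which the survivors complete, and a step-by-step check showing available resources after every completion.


The answer: abort T4.
Key observation: before aborting T4, T6 was permanently blocked — no order could ever run it; afterwards it completes at step 2.
Minimality: the empty abort set fails — the state is deadlocked as it stands.
The survivors complete as T9, T6, T7, T5. Check, step by step (starting from the post-abort pool):
  pool = (5, 2, 4, 1)
  T9 needs (3, 0, 0, 0) <= (5, 2, 4, 1) -> finishes; pool += (1, 0, 1, 2) = (6, 2, 5, 3)
  T6 needs (6, 2, 3, 3) <= (6, 2, 5, 3) -> finishes; pool += (1, 2, 1, 0) = (7, 4, 6, 3)
  T7 needs (2, 1, 2, 2) <= (7, 4, 6, 3) -> finishes; pool += (1, 1, 0, 0) = (8, 5, 6, 3)
  T5 needs (4, 2, 5, 1) <= (8, 5, 6, 3) -> finishes; pool += (2, 2, 0, 3) = (10, 7, 6, 6)


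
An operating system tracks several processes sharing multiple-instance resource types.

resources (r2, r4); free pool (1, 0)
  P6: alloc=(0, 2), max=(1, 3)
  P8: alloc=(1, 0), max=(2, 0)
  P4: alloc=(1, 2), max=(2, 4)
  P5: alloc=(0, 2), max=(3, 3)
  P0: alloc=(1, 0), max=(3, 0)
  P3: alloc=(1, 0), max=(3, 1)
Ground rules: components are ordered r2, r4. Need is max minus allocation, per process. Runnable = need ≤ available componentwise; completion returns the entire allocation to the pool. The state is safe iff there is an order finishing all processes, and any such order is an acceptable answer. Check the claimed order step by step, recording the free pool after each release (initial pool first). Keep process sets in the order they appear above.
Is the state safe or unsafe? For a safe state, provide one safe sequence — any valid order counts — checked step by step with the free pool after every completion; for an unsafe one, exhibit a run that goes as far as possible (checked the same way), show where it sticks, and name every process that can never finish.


UNSAFE.
Key observation: the wall is r4: completing P8, P0 brings the pool only to (3, 0), and all the rest need more.
The run P8, P0 cannot be extended any further. Verifying each step:
  pool = (1, 0)
  P8 needs (1, 0) <= (1, 0) -> finishes; pool += (1, 0) = (2, 0)
  P0 needs (2, 0) <= (2, 0) -> finishes; pool += (1, 0) = (3, 0)
  P6 still needs (1, 1) but only (3, 0) is free — short on r4
  P4 still needs (1, 2) but only (3, 0) is free — short on r4
  P5 still needs (3, 1) but only (3, 0) is free — short on r4
  P3 still needs (2, 1) but only (3, 0) is free — short on r4
Permanently blocked: P6, P4, P5 and P3.


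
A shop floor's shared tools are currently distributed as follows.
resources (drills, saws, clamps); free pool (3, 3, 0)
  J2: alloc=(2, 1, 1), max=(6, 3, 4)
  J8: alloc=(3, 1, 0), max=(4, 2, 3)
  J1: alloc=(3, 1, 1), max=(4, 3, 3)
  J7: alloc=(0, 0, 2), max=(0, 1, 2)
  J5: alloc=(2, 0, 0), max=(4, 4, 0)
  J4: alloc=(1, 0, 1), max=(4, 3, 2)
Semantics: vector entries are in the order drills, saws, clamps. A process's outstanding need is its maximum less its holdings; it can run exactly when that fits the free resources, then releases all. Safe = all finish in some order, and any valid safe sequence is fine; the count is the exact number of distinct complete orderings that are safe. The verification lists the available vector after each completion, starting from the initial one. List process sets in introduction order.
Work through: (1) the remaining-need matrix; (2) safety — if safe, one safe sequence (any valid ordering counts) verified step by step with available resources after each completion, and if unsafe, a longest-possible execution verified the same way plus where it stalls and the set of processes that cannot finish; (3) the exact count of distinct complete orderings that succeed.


(1) Need matrix, components ordered drills, saws, clamps:
  J2: (4, 2, 3)
  J8: (1, 1, 3)
  J1: (1, 2, 2)
  J7: (0, 1, 0)
  J5: (2, 4, 0)
  J4: (3, 3, 1)
(2) SAFE, for example via the order J7, J4, J1, J8, J5, J2.
Key observation: J4 is the earliest step where a requested resource binds exactly: need (3, 3, 1), pool (3, 3, 2) at its turn.
Check, step by step:
  pool = (3, 3, 0)
  J7: need (0, 1, 0) fits (3, 3, 0); releases (0, 0, 2), pool now (3, 3, 2)
  J4: need (3, 3, 1) fits (3, 3, 2); releases (1, 0, 1), pool now (4, 3, 3)
  J1: need (1, 2, 2) fits (4, 3, 3); releases (3, 1, 1), pool now (7, 4, 4)
  J8: need (1, 1, 3) fits (7, 4, 4); releases (3, 1, 0), pool now (10, 5, 4)
  J5: need (2, 4, 0) fits (10, 5, 4); releases (2, 0, 0), pool now (12, 5, 4)
  J2: need (4, 2, 3) fits (12, 5, 4); releases (2, 1, 1), pool now (14, 6, 5)
(3) Exactly 42 of the possible complete orderings are safe sequences.


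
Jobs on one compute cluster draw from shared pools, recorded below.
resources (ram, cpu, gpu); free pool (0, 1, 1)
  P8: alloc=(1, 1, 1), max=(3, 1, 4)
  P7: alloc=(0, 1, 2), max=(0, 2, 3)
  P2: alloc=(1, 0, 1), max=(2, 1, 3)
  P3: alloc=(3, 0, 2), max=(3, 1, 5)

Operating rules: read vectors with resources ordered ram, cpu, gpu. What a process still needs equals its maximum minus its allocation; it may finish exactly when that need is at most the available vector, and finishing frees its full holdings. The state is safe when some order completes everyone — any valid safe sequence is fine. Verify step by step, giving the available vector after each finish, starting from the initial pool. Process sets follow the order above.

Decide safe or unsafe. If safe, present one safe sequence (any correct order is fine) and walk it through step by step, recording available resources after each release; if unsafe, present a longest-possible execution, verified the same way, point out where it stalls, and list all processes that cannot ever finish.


SAFE. One safe sequence: P7, P3, P8, P2.
Key observation: the first exact fit in this order is P7 — it needs (0, 1, 1) with (0, 1, 1) free, meeting a requested resource to the last unit.
Walking it through:
  pool = (0, 1, 1)
  P7: need (0, 1, 1) fits (0, 1, 1); releases (0, 1, 2), pool now (0, 2, 3)
  P3: need (0, 1, 3) fits (0, 2, 3); releases (3, 0, 2), pool now (3, 2, 5)
  P8: need (2, 0, 3) fits (3, 2, 5); releases (1, 1, 1), pool now (4, 3, 6)
  P2: need (1, 1, 2) fits (4, 3, 6); releases (1, 0, 1), pool now (5, 3, 7)


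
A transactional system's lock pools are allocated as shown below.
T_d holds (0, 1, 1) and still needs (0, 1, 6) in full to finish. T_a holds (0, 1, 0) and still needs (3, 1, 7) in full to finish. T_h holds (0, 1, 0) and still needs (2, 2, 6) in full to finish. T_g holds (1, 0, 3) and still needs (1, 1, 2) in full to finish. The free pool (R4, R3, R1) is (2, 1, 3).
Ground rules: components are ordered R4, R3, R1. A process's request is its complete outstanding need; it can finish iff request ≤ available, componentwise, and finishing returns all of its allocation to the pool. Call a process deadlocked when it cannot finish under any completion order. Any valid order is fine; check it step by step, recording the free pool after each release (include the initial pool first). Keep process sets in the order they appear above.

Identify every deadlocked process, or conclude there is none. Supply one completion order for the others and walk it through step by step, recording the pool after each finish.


Nothing here is deadlocked.
Key observation: T_g fits the free pool immediately, and its release cascades until everyone finishes.
A valid finishing order for the others: T_g, T_d, T_h, T_a. Walking it through:
  pool = (2, 1, 3)
  T_g needs (1, 1, 2) <= (2, 1, 3) -> finishes; pool += (1, 0, 3) = (3, 1, 6)
  T_d needs (0, 1, 6) <= (3, 1, 6) -> finishes; pool += (0, 1, 1) = (3, 2, 7)
  T_h needs (2, 2, 6) <= (3, 2, 7) -> finishes; pool += (0, 1, 0) = (3, 3, 7)
  T_a needs (3, 1, 7) <= (3, 3, 7) -> finishes; pool += (0, 1, 0) = (3, 4, 7)


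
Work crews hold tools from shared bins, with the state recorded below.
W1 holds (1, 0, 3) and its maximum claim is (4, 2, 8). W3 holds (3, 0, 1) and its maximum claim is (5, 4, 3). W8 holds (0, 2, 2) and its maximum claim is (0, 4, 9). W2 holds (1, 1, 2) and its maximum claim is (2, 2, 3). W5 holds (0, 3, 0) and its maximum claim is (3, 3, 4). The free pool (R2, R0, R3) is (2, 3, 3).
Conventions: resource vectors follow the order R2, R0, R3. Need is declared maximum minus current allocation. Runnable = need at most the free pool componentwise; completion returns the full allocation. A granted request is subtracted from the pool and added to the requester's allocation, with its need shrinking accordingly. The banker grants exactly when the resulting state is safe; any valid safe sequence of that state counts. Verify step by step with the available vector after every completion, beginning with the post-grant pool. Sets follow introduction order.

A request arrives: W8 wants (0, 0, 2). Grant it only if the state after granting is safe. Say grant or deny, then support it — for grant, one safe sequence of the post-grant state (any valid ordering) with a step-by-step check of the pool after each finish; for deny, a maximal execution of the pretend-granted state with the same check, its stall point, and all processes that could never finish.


DENY. Granting would leave the state unsafe.
Key observation: the wall is R3: completing W2, W3, W5 brings the pool only to (6, 7, 4), and all the rest need more.
On the post-grant state, W2, W3, W5 is a maximal run — nothing extends it. Verifying each step:
  pool = (2, 3, 1)
  W2: need (1, 1, 1) fits (2, 3, 1); releases (1, 1, 2), pool now (3, 4, 3)
  W3: need (2, 4, 2) fits (3, 4, 3); releases (3, 0, 1), pool now (6, 4, 4)
  W5: need (3, 0, 4) fits (6, 4, 4); releases (0, 3, 0), pool now (6, 7, 4)
  W1 still needs (3, 2, 5) but only (6, 7, 4) is free — short on R3
  W8 still needs (0, 2, 5) but only (6, 7, 4) is free — short on R3
Post-grant, the permanently blocked set is W1 and W8.


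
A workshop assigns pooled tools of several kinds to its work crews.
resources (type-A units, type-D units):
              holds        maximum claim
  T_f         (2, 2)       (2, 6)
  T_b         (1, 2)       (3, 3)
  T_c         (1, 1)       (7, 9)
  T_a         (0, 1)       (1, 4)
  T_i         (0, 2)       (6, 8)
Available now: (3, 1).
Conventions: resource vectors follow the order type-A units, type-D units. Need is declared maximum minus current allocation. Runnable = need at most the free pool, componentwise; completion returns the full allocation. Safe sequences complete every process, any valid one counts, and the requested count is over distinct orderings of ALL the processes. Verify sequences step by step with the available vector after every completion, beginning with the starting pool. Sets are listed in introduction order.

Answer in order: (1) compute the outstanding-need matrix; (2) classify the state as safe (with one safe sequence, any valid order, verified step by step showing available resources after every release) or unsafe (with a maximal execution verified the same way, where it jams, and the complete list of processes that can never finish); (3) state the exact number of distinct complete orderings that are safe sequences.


(1) Need matrix, components ordered type-A units, type-D units:
  T_f: (0, 4)
  T_b: (2, 1)
  T_c: (6, 8)
  T_a: (1, 3)
  T_i: (6, 6)
(2) The state is SAFE; one workable sequence: T_b, T_a, T_f, T_i, T_c.
Key observation: reading the order forward, T_b is the first process whose need (2, 1) meets the free pool (3, 1) exactly on a resource it requests.
Verifying each step:
  pool = (3, 1)
  T_b: need (2, 1) fits (3, 1); releases (1, 2), pool now (4, 3)
  T_a: need (1, 3) fits (4, 3); releases (0, 1), pool now (4, 4)
  T_f: need (0, 4) fits (4, 4); releases (2, 2), pool now (6, 6)
  T_i: need (6, 6) fits (6, 6); releases (0, 2), pool now (6, 8)
  T_c: need (6, 8) fits (6, 8); releases (1, 1), pool now (7, 9)
(3) Exactly 1 of the possible complete orderings is a safe sequence.
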